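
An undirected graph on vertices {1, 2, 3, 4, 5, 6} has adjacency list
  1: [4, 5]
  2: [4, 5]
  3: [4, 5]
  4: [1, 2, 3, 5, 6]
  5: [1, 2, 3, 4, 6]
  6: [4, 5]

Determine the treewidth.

2

A width-2 tree decomposition is:
Bags: B1 = {1, 4, 5}  B2 = {2, 4, 5}  B3 = {4, 5, 6}  B4 = {3, 4, 5}
Tree: B1–B2, B1–B3, B2–B4
Each bag holds 3 vertices, so the decomposition has width 2, which upper-bounds the treewidth. For the lower bound, the 3 vertices {1, 4, 5} are pairwise adjacent, and any tree decomposition puts a clique entirely inside one bag — forcing width ≥ 2. Combining the bounds, tw(G) = 2.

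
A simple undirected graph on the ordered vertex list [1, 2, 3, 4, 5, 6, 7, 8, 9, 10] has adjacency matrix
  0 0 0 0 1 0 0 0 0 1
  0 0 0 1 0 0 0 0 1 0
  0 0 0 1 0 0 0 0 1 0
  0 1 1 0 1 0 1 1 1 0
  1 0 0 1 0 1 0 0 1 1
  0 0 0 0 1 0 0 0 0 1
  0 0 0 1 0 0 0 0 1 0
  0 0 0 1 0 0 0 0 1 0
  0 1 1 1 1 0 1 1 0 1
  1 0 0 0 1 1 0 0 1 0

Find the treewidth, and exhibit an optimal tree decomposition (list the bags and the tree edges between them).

Treewidth 2.
Bags: B1 = {4, 5, 9}  B2 = {3, 4, 9}  B3 = {5, 9, 10}  B4 = {1, 5, 10}  B5 = {4, 7, 9}  B6 = {2, 4, 9}  B7 = {4, 8, 9}  B8 = {5, 6, 10}
Tree: B1–B2, B1–B3, B3–B4, B1–B5, B5–B6, B2–B7, B3–B8

Every bag has size at most 3, so the width is 3 − 1 = 2 and tw(G) ≤ 2. Conversely, {1, 5, 10} is a clique of size 3, and the vertices of any clique must share a bag in every tree decomposition; so some bag has ≥ 3 vertices and tw(G) ≥ 2. Combining the bounds, tw(G) = 2.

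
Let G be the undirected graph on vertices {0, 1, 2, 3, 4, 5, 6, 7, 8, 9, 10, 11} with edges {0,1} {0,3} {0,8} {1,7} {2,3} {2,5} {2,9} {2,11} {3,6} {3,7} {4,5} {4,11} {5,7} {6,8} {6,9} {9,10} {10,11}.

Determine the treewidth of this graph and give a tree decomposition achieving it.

The largest bag has 4 vertices, giving width 3; this decomposition certifies tw(G) ≤ 3. For the lower bound: the 4 vertex sets {4,10,11}, {9}, {2}, {3,5,6,7} are disjoint, each induces a connected subgraph, and every pair is joined by at least one edge of G. Contracting each set to a single vertex therefore yields K_{4} as a minor, and since treewidth is minor-monotone, tw(G) ≥ tw(K_{4}) = 3. Combining the bounds, tw(G) = 3.

Treewidth 3.
One optimal decomposition is:
Bags: B1 = {4, 9, 10, 11}  B2 = {2, 4, 9, 11}  B3 = {2, 4, 5, 9}  B4 = {2, 5, 6, 9}  B5 = {2, 3, 5, 6}  B6 = {3, 5, 6, 7}  B7 = {3, 6, 7, 8}  B8 = {0, 3, 7, 8}  B9 = {0, 1, 7, 8}
Tree: B1–B2, B2–B3, B3–B4, B4–B5, B5–B6, B6–B7, B7–B8, B8–B9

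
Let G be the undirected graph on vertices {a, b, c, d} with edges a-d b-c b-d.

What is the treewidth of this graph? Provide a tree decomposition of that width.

Each bag holds 2 vertices, so the decomposition has width 1, which upper-bounds the treewidth. G has an edge, so its treewidth is at least 1. Therefore the treewidth is 1.

Treewidth 1.
Bags: B1 = {b, d}  B2 = {a, d}  B3 = {b, c}
Tree: B1–B2, B1–B3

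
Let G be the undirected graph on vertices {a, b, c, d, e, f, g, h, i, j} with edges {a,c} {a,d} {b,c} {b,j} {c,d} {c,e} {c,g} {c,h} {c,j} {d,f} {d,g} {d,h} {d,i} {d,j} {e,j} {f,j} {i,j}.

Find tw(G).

2

A width-2 tree decomposition is:
Bags: B1 = {c, d, j}  B2 = {d, f, j}  B3 = {c, e, j}  B4 = {c, d, h}  B5 = {a, c, d}  B6 = {c, d, g}  B7 = {d, i, j}  B8 = {b, c, j}
Tree: B1–B2, B1–B3, B1–B4, B4–B5, B1–B6, B2–B7, B3–B8
Every bag has size at most 3, so the width is 3 − 1 = 2 and tw(G) ≤ 2. For the lower bound, the 3 vertices {c, d, g} are pairwise adjacent, and any tree decomposition puts a clique entirely inside one bag — forcing width ≥ 2. Hence tw(G) = 2 exactly.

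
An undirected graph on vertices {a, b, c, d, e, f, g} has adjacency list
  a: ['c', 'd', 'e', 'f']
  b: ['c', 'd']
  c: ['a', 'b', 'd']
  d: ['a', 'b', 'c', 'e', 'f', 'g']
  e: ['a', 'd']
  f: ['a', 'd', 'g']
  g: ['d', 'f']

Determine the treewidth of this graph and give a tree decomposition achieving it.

The largest bag has 3 vertices, giving width 2; this decomposition certifies tw(G) ≤ 2. On the other hand G contains the 3-clique {d, f, g}. A clique must lie in a single bag of any decomposition, so no decomposition can have width below 2. Combining the bounds, tw(G) = 2.

Treewidth 2.
One such decomposition:
Bags: B1 = {a, c, d}  B2 = {b, c, d}  B3 = {a, d, e}  B4 = {a, d, f}  B5 = {d, f, g}
Tree: B1–B2, B1–B3, B3–B4, B4–B5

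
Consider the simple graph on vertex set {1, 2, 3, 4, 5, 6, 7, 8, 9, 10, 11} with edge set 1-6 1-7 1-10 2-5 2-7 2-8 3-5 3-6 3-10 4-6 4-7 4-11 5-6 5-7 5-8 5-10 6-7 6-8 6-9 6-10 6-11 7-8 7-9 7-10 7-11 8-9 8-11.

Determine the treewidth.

A width-3 tree decomposition is:
Bags: B1 = {5, 6, 7, 8}  B2 = {5, 6, 7, 10}  B3 = {6, 7, 8, 9}  B4 = {6, 7, 8, 11}  B5 = {2, 5, 7, 8}  B6 = {3, 5, 6, 10}  B7 = {1, 6, 7, 10}  B8 = {4, 6, 7, 11}
Tree: B1–B2, B1–B3, B1–B4, B1–B5, B2–B6, B2–B7, B4–B8
Each bag holds 4 vertices, so the decomposition has width 3, which upper-bounds the treewidth. On the other hand G contains the 4-clique {2, 5, 7, 8}. A clique must lie in a single bag of any decomposition, so no decomposition can have width below 3. The upper and lower bounds meet at 3, so that is the treewidth.

3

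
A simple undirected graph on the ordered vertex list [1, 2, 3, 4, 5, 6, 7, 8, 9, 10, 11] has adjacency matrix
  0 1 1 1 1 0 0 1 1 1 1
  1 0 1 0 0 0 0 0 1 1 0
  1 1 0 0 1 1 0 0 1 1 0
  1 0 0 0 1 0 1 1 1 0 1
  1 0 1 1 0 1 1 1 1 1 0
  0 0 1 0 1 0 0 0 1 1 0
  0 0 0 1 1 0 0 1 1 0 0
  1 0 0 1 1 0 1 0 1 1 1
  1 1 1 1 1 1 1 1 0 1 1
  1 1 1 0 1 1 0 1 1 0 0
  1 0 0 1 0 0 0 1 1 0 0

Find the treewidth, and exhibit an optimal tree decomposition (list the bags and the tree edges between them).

Treewidth 4.
One such decomposition:
Bags: B1 = {3, 5, 6, 9, 10}  B2 = {1, 3, 5, 9, 10}  B3 = {1, 5, 8, 9, 10}  B4 = {1, 2, 3, 9, 10}  B5 = {1, 4, 5, 8, 9}  B6 = {4, 5, 7, 8, 9}  B7 = {1, 4, 8, 9, 11}
Tree: B1–B2, B2–B3, B2–B4, B3–B5, B5–B6, B5–B7

Every bag has size at most 5, so the width is 5 − 1 = 4 and tw(G) ≤ 4. For the lower bound, the 5 vertices {1, 2, 3, 9, 10} are pairwise adjacent, and any tree decomposition puts a clique entirely inside one bag — forcing width ≥ 4. Combining the bounds, tw(G) = 4.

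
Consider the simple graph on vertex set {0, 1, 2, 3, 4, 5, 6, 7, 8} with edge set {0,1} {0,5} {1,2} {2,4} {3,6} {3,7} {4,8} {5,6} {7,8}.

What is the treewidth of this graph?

A width-2 tree decomposition is:
Bags: B1 = {2, 4, 8}  B2 = {2, 7, 8}  B3 = {2, 3, 7}  B4 = {2, 3, 6}  B5 = {2, 5, 6}  B6 = {0, 2, 5}  B7 = {0, 1, 2}
Tree: B1–B2, B2–B3, B3–B4, B4–B5, B5–B6, B6–B7
Every bag has size at most 3, so the width is 3 − 1 = 2 and tw(G) ≤ 2. For the lower bound, G contains the cycle 2–4–8–7–3–6–5–0–1–2, so G is not a forest; only forests have treewidth ≤ 1, hence tw(G) ≥ 2. Hence tw(G) = 2 exactly.

2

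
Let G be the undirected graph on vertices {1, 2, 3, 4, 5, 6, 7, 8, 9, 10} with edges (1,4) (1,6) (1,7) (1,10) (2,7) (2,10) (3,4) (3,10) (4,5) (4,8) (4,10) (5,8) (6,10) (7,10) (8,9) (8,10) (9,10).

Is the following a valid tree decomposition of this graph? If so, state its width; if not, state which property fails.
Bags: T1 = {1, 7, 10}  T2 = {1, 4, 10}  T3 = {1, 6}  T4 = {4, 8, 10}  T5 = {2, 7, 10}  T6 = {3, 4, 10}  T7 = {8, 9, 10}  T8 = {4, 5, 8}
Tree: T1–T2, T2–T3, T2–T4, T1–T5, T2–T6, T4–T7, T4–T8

A tree decomposition must satisfy three properties: every vertex lies in some bag; for every edge, both endpoints lie together in some bag; and for every vertex, the bags containing it form a connected subtree. Here edge (10,6) lies in no bag, so the decomposition is invalid.

No — edge (10,6) lies in no bag.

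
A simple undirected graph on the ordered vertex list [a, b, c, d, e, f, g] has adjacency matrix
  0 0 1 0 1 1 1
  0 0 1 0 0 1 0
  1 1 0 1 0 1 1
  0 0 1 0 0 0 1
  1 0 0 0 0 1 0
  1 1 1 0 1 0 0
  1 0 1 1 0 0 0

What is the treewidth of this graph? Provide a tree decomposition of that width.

Treewidth 2.
Bags: B1 = {a, c, g}  B2 = {a, c, f}  B3 = {a, e, f}  B4 = {c, d, g}  B5 = {b, c, f}
Tree: B1–B2, B2–B3, B1–B4, B2–B5

The largest bag has 3 vertices, giving width 2; this decomposition certifies tw(G) ≤ 2. On the other hand G contains the 3-clique {a, e, f}. A clique must lie in a single bag of any decomposition, so no decomposition can have width below 2. Combining the bounds, tw(G) = 2.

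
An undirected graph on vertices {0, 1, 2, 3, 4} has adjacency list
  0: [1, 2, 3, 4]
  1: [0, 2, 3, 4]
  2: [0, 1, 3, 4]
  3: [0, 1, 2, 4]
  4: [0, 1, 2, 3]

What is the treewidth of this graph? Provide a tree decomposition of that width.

A single bag containing all 5 vertices is trivially a valid decomposition of width 4. Conversely, {0, 1, 2, 3, 4} is a clique of size 5, and the vertices of any clique must share a bag in every tree decomposition; so some bag has ≥ 5 vertices and tw(G) ≥ 4. Hence tw(G) = 4 exactly.

Treewidth 4.
One optimal decomposition is:
Bags: B1 = {0, 1, 2, 3, 4}
Tree: (single bag)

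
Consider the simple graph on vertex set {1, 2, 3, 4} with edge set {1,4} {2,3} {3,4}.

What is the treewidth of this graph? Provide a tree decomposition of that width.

The largest bag has 2 vertices, giving width 1; this decomposition certifies tw(G) ≤ 1. Since G has at least one edge (e.g. 1–4), it is not an edgeless graph, so tw(G) ≥ 1. Hence tw(G) = 1 exactly.

Treewidth 1.
One optimal decomposition is:
Bags: B1 = {1, 4}  B2 = {3, 4}  B3 = {2, 3}
Tree: B1–B2, B2–B3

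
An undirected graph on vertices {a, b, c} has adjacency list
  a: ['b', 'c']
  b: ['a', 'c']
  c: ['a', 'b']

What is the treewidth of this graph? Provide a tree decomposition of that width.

With just one bag of size 3, the width is 3 − 1 = 2, so tw(G) ≤ 2. For the lower bound, the 3 vertices {a, b, c} are pairwise adjacent, and any tree decomposition puts a clique entirely inside one bag — forcing width ≥ 2. Combining the bounds, tw(G) = 2.

Treewidth 2.
One such decomposition:
Bags: B1 = {a, b, c}
Tree: (single bag)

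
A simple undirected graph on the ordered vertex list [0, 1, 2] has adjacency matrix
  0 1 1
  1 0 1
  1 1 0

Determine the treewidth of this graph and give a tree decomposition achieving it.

Treewidth 2.
Bags: B1 = {0, 1, 2}
Tree: (single bag)

A single bag containing all 3 vertices is trivially a valid decomposition of width 2. For the lower bound, the 3 vertices {0, 1, 2} are pairwise adjacent, and any tree decomposition puts a clique entirely inside one bag — forcing width ≥ 2. Therefore the treewidth is 2.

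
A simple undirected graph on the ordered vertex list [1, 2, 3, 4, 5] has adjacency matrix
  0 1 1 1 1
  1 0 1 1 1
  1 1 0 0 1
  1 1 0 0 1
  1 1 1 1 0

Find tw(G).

3

A width-3 tree decomposition is:
Bags: B1 = {1, 2, 3, 5}  B2 = {1, 2, 4, 5}
Tree: B1–B2
Every bag has size at most 4, so the width is 4 − 1 = 3 and tw(G) ≤ 3. Conversely, {1, 2, 3, 5} is a clique of size 4, and the vertices of any clique must share a bag in every tree decomposition; so some bag has ≥ 4 vertices and tw(G) ≥ 3. Therefore the treewidth is 3.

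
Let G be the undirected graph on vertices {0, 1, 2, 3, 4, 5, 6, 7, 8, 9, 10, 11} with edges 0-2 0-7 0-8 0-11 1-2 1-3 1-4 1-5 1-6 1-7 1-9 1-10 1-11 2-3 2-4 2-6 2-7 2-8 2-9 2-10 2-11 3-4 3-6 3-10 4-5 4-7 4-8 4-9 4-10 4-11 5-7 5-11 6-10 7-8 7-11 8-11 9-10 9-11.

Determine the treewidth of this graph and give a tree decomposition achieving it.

Every bag has size at most 5, so the width is 5 − 1 = 4 and tw(G) ≤ 4. For the lower bound, the 5 vertices {0, 2, 7, 8, 11} are pairwise adjacent, and any tree decomposition puts a clique entirely inside one bag — forcing width ≥ 4. The upper and lower bounds meet at 4, so that is the treewidth.

Treewidth 4.
One optimal decomposition is:
Bags: B1 = {1, 2, 4, 7, 11}  B2 = {1, 2, 4, 9, 11}  B3 = {1, 2, 4, 9, 10}  B4 = {2, 4, 7, 8, 11}  B5 = {1, 2, 3, 4, 10}  B6 = {1, 4, 5, 7, 11}  B7 = {1, 2, 3, 6, 10}  B8 = {0, 2, 7, 8, 11}
Tree: B1–B2, B2–B3, B1–B4, B3–B5, B1–B6, B5–B7, B4–B8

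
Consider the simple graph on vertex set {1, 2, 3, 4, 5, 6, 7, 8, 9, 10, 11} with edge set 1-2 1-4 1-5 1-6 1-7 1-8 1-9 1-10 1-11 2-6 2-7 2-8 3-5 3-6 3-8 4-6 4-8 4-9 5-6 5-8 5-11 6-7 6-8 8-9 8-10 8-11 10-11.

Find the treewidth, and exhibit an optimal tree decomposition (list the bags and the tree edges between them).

Treewidth 3.
Bags: B1 = {1, 4, 6, 8}  B2 = {1, 5, 6, 8}  B3 = {1, 4, 8, 9}  B4 = {1, 5, 8, 11}  B5 = {3, 5, 6, 8}  B6 = {1, 2, 6, 8}  B7 = {1, 8, 10, 11}  B8 = {1, 2, 6, 7}
Tree: B1–B2, B1–B3, B2–B4, B2–B5, B2–B6, B4–B7, B6–B8

The largest bag has 4 vertices, giving width 3; this decomposition certifies tw(G) ≤ 3. Conversely, {1, 4, 8, 9} is a clique of size 4, and the vertices of any clique must share a bag in every tree decomposition; so some bag has ≥ 4 vertices and tw(G) ≥ 3. The upper and lower bounds meet at 3, so that is the treewidth.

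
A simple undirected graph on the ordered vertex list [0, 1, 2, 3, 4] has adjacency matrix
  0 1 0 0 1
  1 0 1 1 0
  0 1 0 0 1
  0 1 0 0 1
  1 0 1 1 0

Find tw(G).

2

A width-2 tree decomposition is:
Bags: B1 = {1, 2, 4}  B2 = {0, 1, 4}  B3 = {1, 3, 4}
Tree: B1–B2, B2–B3
The largest bag has 3 vertices, giving width 2; this decomposition certifies tw(G) ≤ 2. The edges 2–4–0–1–2 form a cycle, so G is not a tree and its treewidth is at least 2. Therefore the treewidth is 2.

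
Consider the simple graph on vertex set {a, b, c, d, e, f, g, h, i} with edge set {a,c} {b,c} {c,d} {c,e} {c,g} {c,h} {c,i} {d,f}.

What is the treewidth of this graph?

A width-1 tree decomposition is:
Bags: B1 = {b, c}  B2 = {c, d}  B3 = {c, e}  B4 = {c, h}  B5 = {c, g}  B6 = {c, i}  B7 = {d, f}  B8 = {a, c}
Tree: B1–B2, B1–B3, B3–B4, B2–B5, B1–B6, B2–B7, B2–B8
The largest bag has 2 vertices, giving width 1; this decomposition certifies tw(G) ≤ 1. Since G has at least one edge (e.g. c–b), it is not an edgeless graph, so tw(G) ≥ 1. The upper and lower bounds meet at 1, so that is the treewidth.

1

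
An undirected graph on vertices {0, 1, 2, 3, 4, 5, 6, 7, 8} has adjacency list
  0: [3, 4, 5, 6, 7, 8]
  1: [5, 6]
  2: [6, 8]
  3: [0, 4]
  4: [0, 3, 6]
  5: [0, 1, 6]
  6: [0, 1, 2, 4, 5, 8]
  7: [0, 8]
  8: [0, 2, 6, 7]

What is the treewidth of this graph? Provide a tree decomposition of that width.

Every bag has size at most 3, so the width is 3 − 1 = 2 and tw(G) ≤ 2. For the lower bound, the 3 vertices {0, 3, 4} are pairwise adjacent, and any tree decomposition puts a clique entirely inside one bag — forcing width ≥ 2. Therefore the treewidth is 2.

Treewidth 2.
One such decomposition:
Bags: B1 = {0, 3, 4}  B2 = {0, 4, 6}  B3 = {0, 5, 6}  B4 = {1, 5, 6}  B5 = {0, 6, 8}  B6 = {0, 7, 8}  B7 = {2, 6, 8}
Tree: B1–B2, B2–B3, B3–B4, B2–B5, B5–B6, B5–B7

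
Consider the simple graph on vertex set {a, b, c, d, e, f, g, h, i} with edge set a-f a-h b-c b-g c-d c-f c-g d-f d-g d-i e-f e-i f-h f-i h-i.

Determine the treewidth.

A width-2 tree decomposition is:
Bags: B1 = {f, h, i}  B2 = {d, f, i}  B3 = {c, d, f}  B4 = {c, d, g}  B5 = {a, f, h}  B6 = {b, c, g}  B7 = {e, f, i}
Tree: B1–B2, B2–B3, B3–B4, B1–B5, B4–B6, B2–B7
Each bag holds 3 vertices, so the decomposition has width 2, which upper-bounds the treewidth. Conversely, {c, d, g} is a clique of size 3, and the vertices of any clique must share a bag in every tree decomposition; so some bag has ≥ 3 vertices and tw(G) ≥ 2. Combining the bounds, tw(G) = 2.

2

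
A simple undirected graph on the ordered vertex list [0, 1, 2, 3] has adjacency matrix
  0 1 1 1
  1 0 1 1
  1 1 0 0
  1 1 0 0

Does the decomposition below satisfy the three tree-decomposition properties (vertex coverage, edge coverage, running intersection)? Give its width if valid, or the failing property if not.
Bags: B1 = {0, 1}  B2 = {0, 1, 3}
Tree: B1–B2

No — vertex 2 appears in no bag.

A tree decomposition must satisfy three properties: every vertex lies in some bag; for every edge, both endpoints lie together in some bag; and for every vertex, the bags containing it form a connected subtree. Here vertex 2 appears in no bag, so the decomposition is invalid.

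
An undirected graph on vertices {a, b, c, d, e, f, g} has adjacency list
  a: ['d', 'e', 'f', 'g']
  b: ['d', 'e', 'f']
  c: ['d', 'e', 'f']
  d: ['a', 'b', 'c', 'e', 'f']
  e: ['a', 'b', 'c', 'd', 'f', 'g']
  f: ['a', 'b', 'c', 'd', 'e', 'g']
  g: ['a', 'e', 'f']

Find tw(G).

3

A width-3 tree decomposition is:
Bags: B1 = {a, d, e, f}  B2 = {b, d, e, f}  B3 = {c, d, e, f}  B4 = {a, e, f, g}
Tree: B1–B2, B2–B3, B1–B4
Each bag holds 4 vertices, so the decomposition has width 3, which upper-bounds the treewidth. On the other hand G contains the 4-clique {c, d, e, f}. A clique must lie in a single bag of any decomposition, so no decomposition can have width below 3. The upper and lower bounds meet at 3, so that is the treewidth.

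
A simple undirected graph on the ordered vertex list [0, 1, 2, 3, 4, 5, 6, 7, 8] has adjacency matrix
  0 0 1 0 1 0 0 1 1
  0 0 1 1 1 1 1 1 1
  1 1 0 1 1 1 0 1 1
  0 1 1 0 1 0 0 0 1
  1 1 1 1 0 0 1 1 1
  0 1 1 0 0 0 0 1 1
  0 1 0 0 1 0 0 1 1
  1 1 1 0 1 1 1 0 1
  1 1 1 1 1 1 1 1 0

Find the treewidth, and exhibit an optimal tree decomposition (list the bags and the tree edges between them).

Every bag has size at most 5, so the width is 5 − 1 = 4 and tw(G) ≤ 4. On the other hand G contains the 5-clique {0, 2, 4, 7, 8}. A clique must lie in a single bag of any decomposition, so no decomposition can have width below 4. Combining the bounds, tw(G) = 4.

Treewidth 4.
Bags: B1 = {1, 2, 3, 4, 8}  B2 = {1, 2, 4, 7, 8}  B3 = {0, 2, 4, 7, 8}  B4 = {1, 4, 6, 7, 8}  B5 = {1, 2, 5, 7, 8}
Tree: B1–B2, B2–B3, B2–B4, B2–B5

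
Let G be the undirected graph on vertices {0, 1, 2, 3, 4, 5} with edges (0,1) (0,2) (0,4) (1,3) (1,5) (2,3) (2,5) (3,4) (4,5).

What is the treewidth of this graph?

3

A width-3 tree decomposition is:
Bags: B1 = {1, 2, 4, 5}  B2 = {0, 1, 2, 4}  B3 = {1, 2, 3, 4}
Tree: B1–B2, B2–B3
Every bag has size at most 4, so the width is 4 − 1 = 3 and tw(G) ≤ 3. For the lower bound: the 4 vertex sets {1,5}, {0,2}, {4}, {3} are disjoint, each induces a connected subgraph, and every pair is joined by at least one edge of G. Contracting each set to a single vertex therefore yields K_{4} as a minor, and since treewidth is minor-monotone, tw(G) ≥ tw(K_{4}) = 3. Combining the bounds, tw(G) = 3.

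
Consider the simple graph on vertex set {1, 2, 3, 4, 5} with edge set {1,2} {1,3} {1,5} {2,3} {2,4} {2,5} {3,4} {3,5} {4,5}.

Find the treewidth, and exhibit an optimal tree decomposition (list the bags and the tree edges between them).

Treewidth 3.
One optimal decomposition is:
Bags: B1 = {1, 2, 3, 5}  B2 = {2, 3, 4, 5}
Tree: B1–B2

The largest bag has 4 vertices, giving width 3; this decomposition certifies tw(G) ≤ 3. On the other hand G contains the 4-clique {1, 2, 3, 5}. A clique must lie in a single bag of any decomposition, so no decomposition can have width below 3. Therefore the treewidth is 3.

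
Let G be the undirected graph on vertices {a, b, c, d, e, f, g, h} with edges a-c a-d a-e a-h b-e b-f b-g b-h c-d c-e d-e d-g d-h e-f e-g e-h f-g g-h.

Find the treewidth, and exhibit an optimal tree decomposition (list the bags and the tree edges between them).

Treewidth 3.
Bags: B1 = {d, e, g, h}  B2 = {b, e, g, h}  B3 = {a, d, e, h}  B4 = {b, e, f, g}  B5 = {a, c, d, e}
Tree: B1–B2, B1–B3, B2–B4, B3–B5

Each bag holds 4 vertices, so the decomposition has width 3, which upper-bounds the treewidth. Conversely, {d, e, g, h} is a clique of size 4, and the vertices of any clique must share a bag in every tree decomposition; so some bag has ≥ 4 vertices and tw(G) ≥ 3. The upper and lower bounds meet at 3, so that is the treewidth.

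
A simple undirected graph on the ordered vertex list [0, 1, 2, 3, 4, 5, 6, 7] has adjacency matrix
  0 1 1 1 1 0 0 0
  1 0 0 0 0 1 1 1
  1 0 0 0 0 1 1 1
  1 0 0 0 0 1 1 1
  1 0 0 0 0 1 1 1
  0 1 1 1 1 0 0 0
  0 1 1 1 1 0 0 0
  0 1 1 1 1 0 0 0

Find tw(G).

A width-4 tree decomposition is:
Bags: B1 = {0, 1, 5, 6, 7}  B2 = {0, 3, 5, 6, 7}  B3 = {0, 4, 5, 6, 7}  B4 = {0, 2, 5, 6, 7}
Tree: B1–B2, B2–B3, B3–B4
The largest bag has 5 vertices, giving width 4; this decomposition certifies tw(G) ≤ 4. For the lower bound: the 5 vertex sets {1,5}, {3,7}, {0,4}, {6}, {2} are disjoint, each induces a connected subgraph, and every pair is joined by at least one edge of G. Contracting each set to a single vertex therefore yields K_{5} as a minor, and since treewidth is minor-monotone, tw(G) ≥ tw(K_{5}) = 4. Combining the bounds, tw(G) = 4.

4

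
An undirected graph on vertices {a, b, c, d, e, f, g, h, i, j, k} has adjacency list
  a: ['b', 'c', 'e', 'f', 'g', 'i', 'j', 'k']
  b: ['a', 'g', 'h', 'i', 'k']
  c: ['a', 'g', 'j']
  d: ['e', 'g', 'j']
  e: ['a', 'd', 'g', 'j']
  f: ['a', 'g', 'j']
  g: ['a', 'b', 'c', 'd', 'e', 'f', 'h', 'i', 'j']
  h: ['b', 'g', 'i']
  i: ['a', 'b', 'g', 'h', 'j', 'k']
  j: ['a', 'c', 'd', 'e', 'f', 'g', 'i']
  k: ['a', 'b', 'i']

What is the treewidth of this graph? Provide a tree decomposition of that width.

Every bag has size at most 4, so the width is 4 − 1 = 3 and tw(G) ≤ 3. Conversely, {d, e, g, j} is a clique of size 4, and the vertices of any clique must share a bag in every tree decomposition; so some bag has ≥ 4 vertices and tw(G) ≥ 3. Hence tw(G) = 3 exactly.

Treewidth 3.
One optimal decomposition is:
Bags: B1 = {a, b, g, i}  B2 = {a, g, i, j}  B3 = {a, c, g, j}  B4 = {a, e, g, j}  B5 = {a, b, i, k}  B6 = {a, f, g, j}  B7 = {b, g, h, i}  B8 = {d, e, g, j}
Tree: B1–B2, B2–B3, B3–B4, B1–B5, B4–B6, B1–B7, B4–B8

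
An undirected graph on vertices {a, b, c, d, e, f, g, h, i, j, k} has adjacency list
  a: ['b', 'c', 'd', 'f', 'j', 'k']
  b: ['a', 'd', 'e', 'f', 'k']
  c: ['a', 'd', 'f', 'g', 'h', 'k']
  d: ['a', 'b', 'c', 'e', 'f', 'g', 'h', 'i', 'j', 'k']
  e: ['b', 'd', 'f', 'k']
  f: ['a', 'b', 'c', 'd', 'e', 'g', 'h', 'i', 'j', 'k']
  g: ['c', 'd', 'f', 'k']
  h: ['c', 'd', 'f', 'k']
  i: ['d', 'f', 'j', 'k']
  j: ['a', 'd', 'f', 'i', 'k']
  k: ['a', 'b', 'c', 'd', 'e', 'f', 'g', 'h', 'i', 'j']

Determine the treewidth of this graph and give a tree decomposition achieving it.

Every bag has size at most 5, so the width is 5 − 1 = 4 and tw(G) ≤ 4. For the lower bound, the 5 vertices {b, d, e, f, k} are pairwise adjacent, and any tree decomposition puts a clique entirely inside one bag — forcing width ≥ 4. Combining the bounds, tw(G) = 4.

Treewidth 4.
One optimal decomposition is:
Bags: B1 = {a, d, f, j, k}  B2 = {a, b, d, f, k}  B3 = {d, f, i, j, k}  B4 = {b, d, e, f, k}  B5 = {a, c, d, f, k}  B6 = {c, d, f, g, k}  B7 = {c, d, f, h, k}
Tree: B1–B2, B1–B3, B2–B4, B2–B5, B5–B6, B5–B7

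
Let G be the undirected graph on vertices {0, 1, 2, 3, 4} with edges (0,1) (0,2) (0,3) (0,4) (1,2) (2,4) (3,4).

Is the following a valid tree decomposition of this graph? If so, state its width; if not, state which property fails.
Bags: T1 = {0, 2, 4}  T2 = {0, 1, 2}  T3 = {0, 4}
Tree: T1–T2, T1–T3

A tree decomposition must satisfy three properties: every vertex lies in some bag; for every edge, both endpoints lie together in some bag; and for every vertex, the bags containing it form a connected subtree. Here vertex 3 appears in no bag, so the decomposition is invalid.

No — vertex 3 appears in no bag.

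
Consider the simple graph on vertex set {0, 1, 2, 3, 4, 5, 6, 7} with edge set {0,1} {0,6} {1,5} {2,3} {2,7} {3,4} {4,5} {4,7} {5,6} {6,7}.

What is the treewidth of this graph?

A width-2 tree decomposition is:
Bags: B1 = {0, 1, 6}  B2 = {1, 5, 6}  B3 = {5, 6, 7}  B4 = {4, 5, 7}  B5 = {2, 4, 7}  B6 = {2, 3, 4}
Tree: B1–B2, B2–B3, B3–B4, B4–B5, B5–B6
The largest bag has 3 vertices, giving width 2; this decomposition certifies tw(G) ≤ 2. For the lower bound, G contains the cycle 0–1–5–6–0, so G is not a forest; only forests have treewidth ≤ 1, hence tw(G) ≥ 2. The upper and lower bounds meet at 2, so that is the treewidth.

2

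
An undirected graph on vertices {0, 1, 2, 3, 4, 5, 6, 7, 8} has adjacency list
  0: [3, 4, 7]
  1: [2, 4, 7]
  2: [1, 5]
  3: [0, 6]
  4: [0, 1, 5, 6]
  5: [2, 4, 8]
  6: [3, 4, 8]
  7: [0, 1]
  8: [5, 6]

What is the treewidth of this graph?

3

A width-3 tree decomposition is:
Bags: B1 = {0, 1, 2, 7}  B2 = {0, 1, 2, 4}  B3 = {0, 2, 4, 5}  B4 = {0, 3, 4, 5}  B5 = {3, 4, 5, 6}  B6 = {3, 5, 6, 8}
Tree: B1–B2, B2–B3, B3–B4, B4–B5, B5–B6
The largest bag has 4 vertices, giving width 3; this decomposition certifies tw(G) ≤ 3. For the lower bound: the 4 vertex sets {1,2,7}, {0}, {4}, {3,5,6,8} are disjoint, each induces a connected subgraph, and every pair is joined by at least one edge of G. Contracting each set to a single vertex therefore yields K_{4} as a minor, and since treewidth is minor-monotone, tw(G) ≥ tw(K_{4}) = 3. Combining the bounds, tw(G) = 3.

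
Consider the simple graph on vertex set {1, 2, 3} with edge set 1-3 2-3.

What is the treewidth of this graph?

A width-1 tree decomposition is:
Bags: B1 = {1, 3}  B2 = {2, 3}
Tree: B1–B2
Every bag has size at most 2, so the width is 2 − 1 = 1 and tw(G) ≤ 1. Any graph with an edge has treewidth ≥ 1, and G has the edge 1–3. Therefore the treewidth is 1.

1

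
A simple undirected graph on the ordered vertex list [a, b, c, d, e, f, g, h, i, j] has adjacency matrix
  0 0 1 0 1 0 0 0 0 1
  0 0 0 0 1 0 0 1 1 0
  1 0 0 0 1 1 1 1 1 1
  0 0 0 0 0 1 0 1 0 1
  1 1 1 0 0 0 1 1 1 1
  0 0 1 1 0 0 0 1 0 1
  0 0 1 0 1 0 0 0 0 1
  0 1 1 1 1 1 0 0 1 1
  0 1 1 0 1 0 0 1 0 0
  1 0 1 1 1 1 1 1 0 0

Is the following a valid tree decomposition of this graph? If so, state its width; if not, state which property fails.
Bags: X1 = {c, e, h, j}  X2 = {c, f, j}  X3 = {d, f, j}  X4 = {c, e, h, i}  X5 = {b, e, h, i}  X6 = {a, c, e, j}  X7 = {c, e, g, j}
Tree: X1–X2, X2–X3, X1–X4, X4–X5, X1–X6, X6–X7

A tree decomposition must satisfy three properties: every vertex lies in some bag; for every edge, both endpoints lie together in some bag; and for every vertex, the bags containing it form a connected subtree. Here edge (h,f) lies in no bag, so the decomposition is invalid.

No — edge (h,f) lies in no bag.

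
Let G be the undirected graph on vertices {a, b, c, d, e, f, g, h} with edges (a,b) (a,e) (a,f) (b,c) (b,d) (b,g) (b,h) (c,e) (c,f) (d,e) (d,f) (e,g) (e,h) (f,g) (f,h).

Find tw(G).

A width-3 tree decomposition is:
Bags: B1 = {a, b, e, f}  B2 = {b, d, e, f}  B3 = {b, e, f, h}  B4 = {b, c, e, f}  B5 = {b, e, f, g}
Tree: B1–B2, B2–B3, B3–B4, B4–B5
Every bag has size at most 4, so the width is 4 − 1 = 3 and tw(G) ≤ 3. For the lower bound: the 4 vertex sets {a,b}, {d,e}, {f}, {h} are disjoint, each induces a connected subgraph, and every pair is joined by at least one edge of G. Contracting each set to a single vertex therefore yields K_{4} as a minor, and since treewidth is minor-monotone, tw(G) ≥ tw(K_{4}) = 3. Hence tw(G) = 3 exactly.

3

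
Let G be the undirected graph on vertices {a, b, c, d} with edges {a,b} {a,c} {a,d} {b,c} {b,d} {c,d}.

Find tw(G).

3

A width-3 tree decomposition is:
Bags: B1 = {a, b, c, d}
Tree: (single bag)
With just one bag of size 4, the width is 4 − 1 = 3, so tw(G) ≤ 3. On the other hand G contains the 4-clique {a, b, c, d}. A clique must lie in a single bag of any decomposition, so no decomposition can have width below 3. Hence tw(G) = 3 exactly.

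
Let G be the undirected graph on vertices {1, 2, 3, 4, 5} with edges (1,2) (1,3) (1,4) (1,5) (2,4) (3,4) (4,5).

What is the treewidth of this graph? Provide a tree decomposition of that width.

Each bag holds 3 vertices, so the decomposition has width 2, which upper-bounds the treewidth. For the lower bound, the 3 vertices {1, 2, 4} are pairwise adjacent, and any tree decomposition puts a clique entirely inside one bag — forcing width ≥ 2. Hence tw(G) = 2 exactly.

Treewidth 2.
One such decomposition:
Bags: B1 = {1, 4, 5}  B2 = {1, 3, 4}  B3 = {1, 2, 4}
Tree: B1–B2, B2–B3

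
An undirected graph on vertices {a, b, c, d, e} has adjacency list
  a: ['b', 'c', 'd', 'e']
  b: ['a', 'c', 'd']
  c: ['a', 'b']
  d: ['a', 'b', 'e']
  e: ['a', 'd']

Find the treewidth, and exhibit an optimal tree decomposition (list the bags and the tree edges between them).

Treewidth 2.
One optimal decomposition is:
Bags: B1 = {a, b, d}  B2 = {a, b, c}  B3 = {a, d, e}
Tree: B1–B2, B1–B3

Each bag holds 3 vertices, so the decomposition has width 2, which upper-bounds the treewidth. Conversely, {a, d, e} is a clique of size 3, and the vertices of any clique must share a bag in every tree decomposition; so some bag has ≥ 3 vertices and tw(G) ≥ 2. Hence tw(G) = 2 exactly.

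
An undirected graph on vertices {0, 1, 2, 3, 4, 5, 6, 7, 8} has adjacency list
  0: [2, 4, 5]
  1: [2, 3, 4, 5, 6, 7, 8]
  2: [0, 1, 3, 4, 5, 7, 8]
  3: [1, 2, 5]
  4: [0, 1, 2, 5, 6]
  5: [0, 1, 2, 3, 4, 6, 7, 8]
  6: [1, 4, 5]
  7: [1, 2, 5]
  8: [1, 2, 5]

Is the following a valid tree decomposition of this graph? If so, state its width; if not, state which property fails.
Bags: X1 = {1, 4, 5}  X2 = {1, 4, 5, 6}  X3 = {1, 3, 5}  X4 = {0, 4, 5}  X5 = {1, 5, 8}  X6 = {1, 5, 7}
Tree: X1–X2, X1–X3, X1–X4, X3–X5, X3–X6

A tree decomposition must satisfy three properties: every vertex lies in some bag; for every edge, both endpoints lie together in some bag; and for every vertex, the bags containing it form a connected subtree. Here vertex 2 appears in no bag, so the decomposition is invalid.

No — vertex 2 appears in no bag.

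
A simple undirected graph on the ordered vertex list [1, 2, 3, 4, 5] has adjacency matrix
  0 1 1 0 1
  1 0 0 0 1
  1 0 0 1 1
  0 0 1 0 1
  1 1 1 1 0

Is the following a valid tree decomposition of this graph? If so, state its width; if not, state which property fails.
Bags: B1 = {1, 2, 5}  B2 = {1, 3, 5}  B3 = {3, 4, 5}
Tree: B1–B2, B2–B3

Vertex coverage: the bags together contain {1, 2, 3, 4, 5}, the full vertex set. Edge coverage: each edge of G has both endpoints in at least one bag. Running intersection: for every vertex, the bags containing it form a connected subtree. All three properties hold, so this is a valid tree decomposition of width max|bag| − 1 = 2, and hence tw(G) ≤ 2.

Yes; width 2.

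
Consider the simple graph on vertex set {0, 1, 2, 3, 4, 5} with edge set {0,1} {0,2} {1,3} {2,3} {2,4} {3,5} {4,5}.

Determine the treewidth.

2

A width-2 tree decomposition is:
Bags: B1 = {0, 1, 3}  B2 = {0, 2, 3}  B3 = {2, 3, 5}  B4 = {2, 4, 5}
Tree: B1–B2, B2–B3, B3–B4
Each bag holds 3 vertices, so the decomposition has width 2, which upper-bounds the treewidth. Since 1–0–2–3–1 is a cycle in G, G is not acyclic. Forests are exactly the graphs of treewidth ≤ 1, so tw(G) ≥ 2. Therefore the treewidth is 2.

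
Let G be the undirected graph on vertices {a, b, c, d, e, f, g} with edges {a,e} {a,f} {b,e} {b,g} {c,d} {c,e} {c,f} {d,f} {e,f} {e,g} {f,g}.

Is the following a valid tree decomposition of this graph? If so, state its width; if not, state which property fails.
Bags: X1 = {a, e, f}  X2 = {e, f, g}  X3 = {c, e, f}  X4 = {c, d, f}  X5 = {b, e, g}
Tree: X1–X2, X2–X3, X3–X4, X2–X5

Vertex coverage: the bags together contain {a, b, c, d, e, f, g}, the full vertex set. Edge coverage: each edge of G has both endpoints in at least one bag. Running intersection: for every vertex, the bags containing it form a connected subtree. All three properties hold, so this is a valid tree decomposition of width max|bag| − 1 = 2, and hence tw(G) ≤ 2.

Yes; width 2.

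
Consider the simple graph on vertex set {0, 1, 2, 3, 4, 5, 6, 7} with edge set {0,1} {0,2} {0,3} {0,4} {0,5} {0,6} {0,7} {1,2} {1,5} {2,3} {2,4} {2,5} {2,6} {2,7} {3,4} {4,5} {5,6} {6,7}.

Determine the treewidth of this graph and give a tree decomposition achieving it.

Treewidth 3.
One such decomposition:
Bags: B1 = {0, 2, 5, 6}  B2 = {0, 2, 4, 5}  B3 = {0, 1, 2, 5}  B4 = {0, 2, 6, 7}  B5 = {0, 2, 3, 4}
Tree: B1–B2, B2–B3, B1–B4, B2–B5

Every bag has size at most 4, so the width is 4 − 1 = 3 and tw(G) ≤ 3. Conversely, {0, 2, 3, 4} is a clique of size 4, and the vertices of any clique must share a bag in every tree decomposition; so some bag has ≥ 4 vertices and tw(G) ≥ 3. Hence tw(G) = 3 exactly.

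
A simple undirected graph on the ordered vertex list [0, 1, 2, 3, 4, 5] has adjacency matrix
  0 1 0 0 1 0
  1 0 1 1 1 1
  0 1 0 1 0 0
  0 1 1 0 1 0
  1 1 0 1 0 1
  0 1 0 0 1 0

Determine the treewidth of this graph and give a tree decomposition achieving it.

The largest bag has 3 vertices, giving width 2; this decomposition certifies tw(G) ≤ 2. Conversely, {1, 2, 3} is a clique of size 3, and the vertices of any clique must share a bag in every tree decomposition; so some bag has ≥ 3 vertices and tw(G) ≥ 2. Hence tw(G) = 2 exactly.

Treewidth 2.
Bags: B1 = {1, 3, 4}  B2 = {1, 2, 3}  B3 = {1, 4, 5}  B4 = {0, 1, 4}
Tree: B1–B2, B1–B3, B1–B4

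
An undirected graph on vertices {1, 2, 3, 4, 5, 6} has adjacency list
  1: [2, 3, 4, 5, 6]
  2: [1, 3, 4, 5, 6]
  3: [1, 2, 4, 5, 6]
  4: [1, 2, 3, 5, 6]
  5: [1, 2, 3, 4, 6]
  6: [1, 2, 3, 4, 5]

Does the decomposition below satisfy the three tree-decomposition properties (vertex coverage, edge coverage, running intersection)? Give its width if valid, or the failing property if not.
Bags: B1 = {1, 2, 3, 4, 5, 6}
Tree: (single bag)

Every vertex of G appears in some bag (union = {1, 2, 3, 4, 5, 6}); every edge is covered by a bag; and for each vertex v the set of bags containing v is connected in the bag tree. The decomposition is therefore valid. The largest bag has 6 vertices, so the width is 5.

Yes; width 5.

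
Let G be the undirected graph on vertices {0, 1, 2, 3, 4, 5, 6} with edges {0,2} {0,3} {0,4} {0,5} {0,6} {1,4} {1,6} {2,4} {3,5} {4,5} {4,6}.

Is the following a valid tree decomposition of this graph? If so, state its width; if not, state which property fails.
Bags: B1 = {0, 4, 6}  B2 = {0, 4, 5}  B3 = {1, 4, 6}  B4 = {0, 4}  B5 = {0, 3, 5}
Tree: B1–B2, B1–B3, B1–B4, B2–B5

A tree decomposition must satisfy three properties: every vertex lies in some bag; for every edge, both endpoints lie together in some bag; and for every vertex, the bags containing it form a connected subtree. Here vertex 2 appears in no bag, so the decomposition is invalid.

No — vertex 2 appears in no bag.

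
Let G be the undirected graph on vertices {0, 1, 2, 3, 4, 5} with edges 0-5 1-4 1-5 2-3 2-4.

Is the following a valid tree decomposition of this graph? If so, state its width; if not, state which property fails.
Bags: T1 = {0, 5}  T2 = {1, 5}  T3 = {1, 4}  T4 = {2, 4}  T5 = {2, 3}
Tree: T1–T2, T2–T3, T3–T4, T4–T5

Vertex coverage: the bags together contain {0, 1, 2, 3, 4, 5}, the full vertex set. Edge coverage: each edge of G has both endpoints in at least one bag. Running intersection: for every vertex, the bags containing it form a connected subtree. All three properties hold, so this is a valid tree decomposition of width max|bag| − 1 = 1, and hence tw(G) ≤ 1.

Yes; width 1.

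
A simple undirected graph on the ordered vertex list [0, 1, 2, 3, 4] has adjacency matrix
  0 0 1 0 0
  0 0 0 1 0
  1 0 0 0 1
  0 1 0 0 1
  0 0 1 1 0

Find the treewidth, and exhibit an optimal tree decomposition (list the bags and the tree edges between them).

Each bag holds 2 vertices, so the decomposition has width 1, which upper-bounds the treewidth. Since G has at least one edge (e.g. 1–3), it is not an edgeless graph, so tw(G) ≥ 1. Therefore the treewidth is 1.

Treewidth 1.
One such decomposition:
Bags: B1 = {1, 3}  B2 = {3, 4}  B3 = {2, 4}  B4 = {0, 2}
Tree: B1–B2, B2–B3, B3–B4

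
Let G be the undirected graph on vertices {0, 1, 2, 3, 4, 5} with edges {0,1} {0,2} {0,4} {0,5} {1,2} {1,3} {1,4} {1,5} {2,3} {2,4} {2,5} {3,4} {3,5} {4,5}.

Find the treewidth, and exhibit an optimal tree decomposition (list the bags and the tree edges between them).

Each bag holds 5 vertices, so the decomposition has width 4, which upper-bounds the treewidth. On the other hand G contains the 5-clique {0, 1, 2, 4, 5}. A clique must lie in a single bag of any decomposition, so no decomposition can have width below 4. The upper and lower bounds meet at 4, so that is the treewidth.

Treewidth 4.
One optimal decomposition is:
Bags: B1 = {1, 2, 3, 4, 5}  B2 = {0, 1, 2, 4, 5}
Tree: B1–B2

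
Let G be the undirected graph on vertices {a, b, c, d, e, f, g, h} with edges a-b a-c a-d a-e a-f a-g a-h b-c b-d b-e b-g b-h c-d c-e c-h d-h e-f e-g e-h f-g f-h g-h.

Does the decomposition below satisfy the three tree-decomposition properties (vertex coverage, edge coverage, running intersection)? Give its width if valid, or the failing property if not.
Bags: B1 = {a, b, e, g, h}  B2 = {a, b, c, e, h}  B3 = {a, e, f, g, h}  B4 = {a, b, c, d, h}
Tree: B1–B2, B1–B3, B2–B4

Yes; width 4.

Vertex coverage: the bags together contain {a, b, c, d, e, f, g, h}, the full vertex set. Edge coverage: each edge of G has both endpoints in at least one bag. Running intersection: for every vertex, the bags containing it form a connected subtree. All three properties hold, so this is a valid tree decomposition of width max|bag| − 1 = 4, and hence tw(G) ≤ 4.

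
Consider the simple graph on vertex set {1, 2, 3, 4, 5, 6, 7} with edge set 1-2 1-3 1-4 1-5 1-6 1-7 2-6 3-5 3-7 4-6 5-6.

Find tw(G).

2

A width-2 tree decomposition is:
Bags: B1 = {1, 5, 6}  B2 = {1, 4, 6}  B3 = {1, 2, 6}  B4 = {1, 3, 5}  B5 = {1, 3, 7}
Tree: B1–B2, B1–B3, B1–B4, B4–B5
Each bag holds 3 vertices, so the decomposition has width 2, which upper-bounds the treewidth. For the lower bound, the 3 vertices {1, 3, 5} are pairwise adjacent, and any tree decomposition puts a clique entirely inside one bag — forcing width ≥ 2. Combining the bounds, tw(G) = 2.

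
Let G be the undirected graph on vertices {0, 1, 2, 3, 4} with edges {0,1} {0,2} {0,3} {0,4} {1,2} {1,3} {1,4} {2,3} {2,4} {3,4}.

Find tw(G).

4

A width-4 tree decomposition is:
Bags: B1 = {0, 1, 2, 3, 4}
Tree: (single bag)
With just one bag of size 5, the width is 5 − 1 = 4, so tw(G) ≤ 4. For the lower bound, the 5 vertices {0, 1, 2, 3, 4} are pairwise adjacent, and any tree decomposition puts a clique entirely inside one bag — forcing width ≥ 4. The upper and lower bounds meet at 4, so that is the treewidth.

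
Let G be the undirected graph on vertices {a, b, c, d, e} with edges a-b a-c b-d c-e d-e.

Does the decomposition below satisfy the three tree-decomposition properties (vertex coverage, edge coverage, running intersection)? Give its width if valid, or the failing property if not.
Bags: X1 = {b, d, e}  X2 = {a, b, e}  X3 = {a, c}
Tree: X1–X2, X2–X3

No — edge (e,c) lies in no bag.

A tree decomposition must satisfy three properties: every vertex lies in some bag; for every edge, both endpoints lie together in some bag; and for every vertex, the bags containing it form a connected subtree. Here edge (e,c) lies in no bag, so the decomposition is invalid.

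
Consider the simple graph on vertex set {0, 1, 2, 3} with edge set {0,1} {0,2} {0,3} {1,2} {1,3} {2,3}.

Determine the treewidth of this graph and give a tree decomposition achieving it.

Treewidth 3.
One such decomposition:
Bags: B1 = {0, 1, 2, 3}
Tree: (single bag)

A single bag containing all 4 vertices is trivially a valid decomposition of width 3. For the lower bound, the 4 vertices {0, 1, 2, 3} are pairwise adjacent, and any tree decomposition puts a clique entirely inside one bag — forcing width ≥ 3. Therefore the treewidth is 3.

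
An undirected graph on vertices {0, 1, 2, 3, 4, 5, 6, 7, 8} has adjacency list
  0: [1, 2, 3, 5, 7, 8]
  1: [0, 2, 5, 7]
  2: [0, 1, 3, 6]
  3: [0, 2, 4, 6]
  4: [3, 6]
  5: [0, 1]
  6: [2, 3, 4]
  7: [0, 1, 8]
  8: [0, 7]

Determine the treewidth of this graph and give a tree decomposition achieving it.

Treewidth 2.
One such decomposition:
Bags: B1 = {0, 1, 2}  B2 = {0, 1, 7}  B3 = {0, 2, 3}  B4 = {2, 3, 6}  B5 = {0, 1, 5}  B6 = {3, 4, 6}  B7 = {0, 7, 8}
Tree: B1–B2, B1–B3, B3–B4, B1–B5, B4–B6, B2–B7

Every bag has size at most 3, so the width is 3 − 1 = 2 and tw(G) ≤ 2. On the other hand G contains the 3-clique {0, 7, 8}. A clique must lie in a single bag of any decomposition, so no decomposition can have width below 2. Combining the bounds, tw(G) = 2.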